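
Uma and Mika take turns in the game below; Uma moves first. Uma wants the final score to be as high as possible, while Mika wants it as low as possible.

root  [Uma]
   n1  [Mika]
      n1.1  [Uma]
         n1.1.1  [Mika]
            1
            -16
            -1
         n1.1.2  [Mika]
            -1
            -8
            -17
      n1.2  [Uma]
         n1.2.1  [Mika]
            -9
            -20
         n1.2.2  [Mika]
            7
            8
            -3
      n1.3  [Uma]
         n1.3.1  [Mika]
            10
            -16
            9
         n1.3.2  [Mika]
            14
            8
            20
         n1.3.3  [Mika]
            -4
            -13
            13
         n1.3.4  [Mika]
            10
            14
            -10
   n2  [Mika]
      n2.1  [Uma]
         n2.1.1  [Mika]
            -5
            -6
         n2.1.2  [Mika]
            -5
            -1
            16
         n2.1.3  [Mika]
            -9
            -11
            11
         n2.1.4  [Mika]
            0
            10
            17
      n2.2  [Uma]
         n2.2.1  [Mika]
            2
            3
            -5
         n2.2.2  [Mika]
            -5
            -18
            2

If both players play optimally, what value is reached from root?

n1.1.1 (Mika): min(1, -16, -1) = -16
n1.1.2 (Mika): min(-1, -8, -17) = -17
n1.1 (Uma): max(-16, -17) = -16
n1.2.1 (Mika): min(-9, -20) = -20
n1.2.2 (Mika): min(7, 8, -3) = -3
n1.2 (Uma): max(-20, -3) = -3
n1.3.1 (Mika): min(10, -16, 9) = -16
n1.3.2 (Mika): min(14, 8, 20) = 8
n1.3.3 (Mika): min(-4, -13, 13) = -13
n1.3.4 (Mika): min(10, 14, -10) = -10
n1.3 (Uma): max(-16, 8, -13, -10) = 8
n1 (Mika): min(-16, -3, 8) = -16
n2.1.1 (Mika): min(-5, -6) = -6
n2.1.2 (Mika): min(-5, -1, 16) = -5
n2.1.3 (Mika): min(-9, -11, 11) = -11
n2.1.4 (Mika): min(0, 10, 17) = 0
n2.1 (Uma): max(-6, -5, -11, 0) = 0
n2.2.1 (Mika): min(2, 3, -5) = -5
n2.2.2 (Mika): min(-5, -18, 2) = -18
n2.2 (Uma): max(-5, -18) = -5
n2 (Mika): min(0, -5) = -5
root (Uma): max(-16, -5) = -5

-5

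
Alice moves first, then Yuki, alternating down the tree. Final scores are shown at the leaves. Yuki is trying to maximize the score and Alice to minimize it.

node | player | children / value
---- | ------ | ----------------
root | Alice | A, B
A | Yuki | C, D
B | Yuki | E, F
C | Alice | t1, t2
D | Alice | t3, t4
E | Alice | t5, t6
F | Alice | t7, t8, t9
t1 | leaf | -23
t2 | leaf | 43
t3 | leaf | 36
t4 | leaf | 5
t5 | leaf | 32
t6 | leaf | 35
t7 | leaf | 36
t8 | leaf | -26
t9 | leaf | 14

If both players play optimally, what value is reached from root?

C (Alice): min(-23, 43) = -23
D (Alice): min(36, 5) = 5
A (Yuki): max(-23, 5) = 5
E (Alice): min(32, 35) = 32
F (Alice): min(36, -26, 14) = -26
B (Yuki): max(32, -26) = 32
root (Alice): min(5, 32) = 5

5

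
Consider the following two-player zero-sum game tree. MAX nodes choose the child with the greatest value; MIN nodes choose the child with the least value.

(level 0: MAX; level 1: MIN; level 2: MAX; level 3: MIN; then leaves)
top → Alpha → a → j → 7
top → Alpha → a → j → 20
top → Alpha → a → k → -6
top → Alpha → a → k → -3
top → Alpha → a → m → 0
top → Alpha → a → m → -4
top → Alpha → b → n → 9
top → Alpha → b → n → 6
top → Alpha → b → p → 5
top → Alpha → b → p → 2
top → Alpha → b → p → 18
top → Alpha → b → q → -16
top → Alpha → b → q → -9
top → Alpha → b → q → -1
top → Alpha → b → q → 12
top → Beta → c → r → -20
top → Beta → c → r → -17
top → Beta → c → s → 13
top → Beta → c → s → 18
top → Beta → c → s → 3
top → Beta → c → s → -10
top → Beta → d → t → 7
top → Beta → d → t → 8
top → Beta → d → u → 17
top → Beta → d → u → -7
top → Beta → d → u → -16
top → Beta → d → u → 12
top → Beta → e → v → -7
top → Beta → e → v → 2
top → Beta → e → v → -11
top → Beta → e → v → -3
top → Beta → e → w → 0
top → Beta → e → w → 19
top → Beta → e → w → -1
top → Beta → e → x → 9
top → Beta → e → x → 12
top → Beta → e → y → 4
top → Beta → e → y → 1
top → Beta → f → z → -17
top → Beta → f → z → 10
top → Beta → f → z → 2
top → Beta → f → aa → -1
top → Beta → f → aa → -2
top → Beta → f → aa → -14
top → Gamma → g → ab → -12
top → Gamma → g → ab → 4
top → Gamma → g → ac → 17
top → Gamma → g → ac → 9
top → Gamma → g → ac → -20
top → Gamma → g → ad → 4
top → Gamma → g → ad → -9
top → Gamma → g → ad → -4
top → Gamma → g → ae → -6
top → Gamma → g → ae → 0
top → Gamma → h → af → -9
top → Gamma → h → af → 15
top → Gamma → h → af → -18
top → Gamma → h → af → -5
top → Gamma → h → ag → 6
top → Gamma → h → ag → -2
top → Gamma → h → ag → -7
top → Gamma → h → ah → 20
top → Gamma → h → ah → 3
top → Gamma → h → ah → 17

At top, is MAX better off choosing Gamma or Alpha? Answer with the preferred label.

ab (MIN): min(-12, 4) = -12
ac (MIN): min(17, 9, -20) = -20
ad (MIN): min(4, -9, -4) = -9
ae (MIN): min(-6, 0) = -6
g (MAX): max(-12, -20, -9, -6) = -6
af (MIN): min(-9, 15, -18, -5) = -18
ag (MIN): min(6, -2, -7) = -7
ah (MIN): min(20, 3, 17) = 3
h (MAX): max(-18, -7, 3) = 3
Gamma (MIN): min(-6, 3) = -6
j (MIN): min(7, 20) = 7
k (MIN): min(-6, -3) = -6
m (MIN): min(0, -4) = -4
a (MAX): max(7, -6, -4) = 7
n (MIN): min(9, 6) = 6
p (MIN): min(5, 2, 18) = 2
q (MIN): min(-16, -9, -1, 12) = -16
b (MAX): max(6, 2, -16) = 6
Alpha (MIN): min(7, 6) = 6
MAX prefers the higher value; Gamma=-6, Alpha=6. Alpha is better since 6 > -6.

Alpha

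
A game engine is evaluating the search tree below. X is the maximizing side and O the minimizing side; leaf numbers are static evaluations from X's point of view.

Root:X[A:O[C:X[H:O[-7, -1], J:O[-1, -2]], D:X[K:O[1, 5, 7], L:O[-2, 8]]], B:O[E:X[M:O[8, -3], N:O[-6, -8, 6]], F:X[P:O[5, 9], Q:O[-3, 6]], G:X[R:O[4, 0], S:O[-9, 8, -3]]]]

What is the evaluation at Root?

-2

H (O): min(-7, -1) = -7
J (O): min(-1, -2) = -2
C (X): max(-7, -2) = -2
K (O): min(1, 5, 7) = 1
L (O): min(-2, 8) = -2
D (X): max(1, -2) = 1
A (O): min(-2, 1) = -2
M (O): min(8, -3) = -3
N (O): min(-6, -8, 6) = -8
E (X): max(-3, -8) = -3
P (O): min(5, 9) = 5
Q (O): min(-3, 6) = -3
F (X): max(5, -3) = 5
R (O): min(4, 0) = 0
S (O): min(-9, 8, -3) = -9
G (X): max(0, -9) = 0
B (O): min(-3, 5, 0) = -3
Root (X): max(-2, -3) = -2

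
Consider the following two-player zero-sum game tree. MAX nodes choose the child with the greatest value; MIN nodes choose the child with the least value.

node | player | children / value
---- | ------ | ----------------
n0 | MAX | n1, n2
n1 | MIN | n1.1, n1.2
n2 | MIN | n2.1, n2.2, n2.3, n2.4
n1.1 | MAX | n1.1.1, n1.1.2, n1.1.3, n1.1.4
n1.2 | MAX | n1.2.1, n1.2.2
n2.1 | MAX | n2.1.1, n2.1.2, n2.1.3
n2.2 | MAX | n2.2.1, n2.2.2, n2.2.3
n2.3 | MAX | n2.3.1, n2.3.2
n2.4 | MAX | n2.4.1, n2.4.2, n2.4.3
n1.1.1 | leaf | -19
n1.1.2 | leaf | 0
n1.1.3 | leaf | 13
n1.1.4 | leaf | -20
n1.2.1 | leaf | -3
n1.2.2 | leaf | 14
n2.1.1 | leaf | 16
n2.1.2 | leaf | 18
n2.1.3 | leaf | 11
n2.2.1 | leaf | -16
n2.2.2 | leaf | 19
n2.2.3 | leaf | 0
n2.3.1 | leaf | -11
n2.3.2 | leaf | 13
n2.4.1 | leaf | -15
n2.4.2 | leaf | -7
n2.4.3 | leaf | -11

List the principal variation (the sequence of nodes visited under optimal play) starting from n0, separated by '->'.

n0 -> n1 -> n1.1 -> n1.1.3

n1.1 (MAX): max(-19, 0, 13, -20) = 13
n1.2 (MAX): max(-3, 14) = 14
n1 (MIN): min(13, 14) = 13
n2.1 (MAX): max(16, 18, 11) = 18
n2.2 (MAX): max(-16, 19, 0) = 19
n2.3 (MAX): max(-11, 13) = 13
n2.4 (MAX): max(-15, -7, -11) = -7
n2 (MIN): min(18, 19, 13, -7) = -7
n0 (MAX): max(13, -7) = 13
At n0, MAX picks n1 (highest: 13).
At n1, MIN picks n1.1 (lowest: 13).
At n1.1, MAX picks n1.1.3 (highest: 13).
Terminal value 13.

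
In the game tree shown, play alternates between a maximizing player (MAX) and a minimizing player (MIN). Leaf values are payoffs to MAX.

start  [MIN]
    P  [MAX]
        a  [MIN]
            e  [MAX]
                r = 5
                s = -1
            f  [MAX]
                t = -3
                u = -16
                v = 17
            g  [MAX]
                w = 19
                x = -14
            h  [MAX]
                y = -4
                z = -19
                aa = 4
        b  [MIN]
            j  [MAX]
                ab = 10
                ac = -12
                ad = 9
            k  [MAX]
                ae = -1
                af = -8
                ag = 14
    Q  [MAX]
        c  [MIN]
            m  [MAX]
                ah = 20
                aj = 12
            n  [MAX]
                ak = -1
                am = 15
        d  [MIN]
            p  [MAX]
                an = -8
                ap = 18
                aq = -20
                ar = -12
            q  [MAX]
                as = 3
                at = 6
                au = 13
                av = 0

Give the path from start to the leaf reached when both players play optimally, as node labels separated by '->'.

e (MAX): max(5, -1) = 5
f (MAX): max(-3, -16, 17) = 17
g (MAX): max(19, -14) = 19
h (MAX): max(-4, -19, 4) = 4
a (MIN): min(5, 17, 19, 4) = 4
j (MAX): max(10, -12, 9) = 10
k (MAX): max(-1, -8, 14) = 14
b (MIN): min(10, 14) = 10
P (MAX): max(4, 10) = 10
m (MAX): max(20, 12) = 20
n (MAX): max(-1, 15) = 15
c (MIN): min(20, 15) = 15
p (MAX): max(-8, 18, -20, -12) = 18
q (MAX): max(3, 6, 13, 0) = 13
d (MIN): min(18, 13) = 13
Q (MAX): max(15, 13) = 15
start (MIN): min(10, 15) = 10
At start, MIN picks P (lowest: 10).
At P, MAX picks b (highest: 10).
At b, MIN picks j (lowest: 10).
At j, MAX picks ab (highest: 10).
Terminal value 10.

start -> P -> b -> j -> ab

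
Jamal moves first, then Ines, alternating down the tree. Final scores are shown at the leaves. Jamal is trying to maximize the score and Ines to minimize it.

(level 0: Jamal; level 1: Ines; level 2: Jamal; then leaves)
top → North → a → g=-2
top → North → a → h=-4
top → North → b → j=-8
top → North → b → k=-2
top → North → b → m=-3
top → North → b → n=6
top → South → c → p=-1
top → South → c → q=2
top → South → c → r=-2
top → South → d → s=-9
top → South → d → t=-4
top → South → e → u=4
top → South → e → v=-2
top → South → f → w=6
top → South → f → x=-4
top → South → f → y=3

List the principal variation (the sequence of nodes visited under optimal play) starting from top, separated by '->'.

a (Jamal): max(-2, -4) = -2
b (Jamal): max(-8, -2, -3, 6) = 6
North (Ines): min(-2, 6) = -2
c (Jamal): max(-1, 2, -2) = 2
d (Jamal): max(-9, -4) = -4
e (Jamal): max(4, -2) = 4
f (Jamal): max(6, -4, 3) = 6
South (Ines): min(2, -4, 4, 6) = -4
top (Jamal): max(-2, -4) = -2
At top, Jamal picks North (highest: -2).
At North, Ines picks a (lowest: -2).
At a, Jamal picks g (highest: -2).
Terminal value -2.

top -> North -> a -> g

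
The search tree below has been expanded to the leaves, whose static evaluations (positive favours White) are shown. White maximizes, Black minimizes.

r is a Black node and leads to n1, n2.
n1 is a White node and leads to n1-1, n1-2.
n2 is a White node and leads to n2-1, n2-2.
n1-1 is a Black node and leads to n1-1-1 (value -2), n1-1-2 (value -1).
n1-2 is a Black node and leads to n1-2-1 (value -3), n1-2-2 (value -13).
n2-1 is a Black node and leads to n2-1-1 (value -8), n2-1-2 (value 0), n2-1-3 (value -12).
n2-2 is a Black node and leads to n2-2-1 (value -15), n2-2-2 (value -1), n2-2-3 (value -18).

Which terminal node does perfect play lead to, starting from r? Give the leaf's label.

n2-1-3

n1-1 (Black): min(-2, -1) = -2
n1-2 (Black): min(-3, -13) = -13
n1 (White): max(-2, -13) = -2
n2-1 (Black): min(-8, 0, -12) = -12
n2-2 (Black): min(-15, -1, -18) = -18
n2 (White): max(-12, -18) = -12
r (Black): min(-2, -12) = -12
At r, Black picks n2 (lowest: -12).
At n2, White picks n2-1 (highest: -12).
At n2-1, Black picks n2-1-3 (lowest: -12).
Terminal value -12.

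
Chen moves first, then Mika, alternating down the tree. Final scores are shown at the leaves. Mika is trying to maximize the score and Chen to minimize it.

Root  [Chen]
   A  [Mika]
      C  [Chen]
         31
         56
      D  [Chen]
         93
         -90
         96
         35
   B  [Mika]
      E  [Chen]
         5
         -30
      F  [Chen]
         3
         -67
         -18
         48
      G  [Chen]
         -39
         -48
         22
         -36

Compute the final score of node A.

C (Chen): min(31, 56) = 31
D (Chen): min(93, -90, 96, 35) = -90
A (Mika): max(31, -90) = 31

31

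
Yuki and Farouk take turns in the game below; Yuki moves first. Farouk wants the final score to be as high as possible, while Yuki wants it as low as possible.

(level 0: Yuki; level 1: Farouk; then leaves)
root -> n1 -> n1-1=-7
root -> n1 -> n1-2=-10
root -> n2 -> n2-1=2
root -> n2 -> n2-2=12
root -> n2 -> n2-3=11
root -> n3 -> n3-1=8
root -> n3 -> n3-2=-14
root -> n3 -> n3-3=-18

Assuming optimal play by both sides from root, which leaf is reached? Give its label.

n1-1

n1 (Farouk): max(-7, -10) = -7
n2 (Farouk): max(2, 12, 11) = 12
n3 (Farouk): max(8, -14, -18) = 8
root (Yuki): min(-7, 12, 8) = -7
At root, Yuki picks n1 (lowest: -7).
At n1, Farouk picks n1-1 (highest: -7).
Terminal value -7.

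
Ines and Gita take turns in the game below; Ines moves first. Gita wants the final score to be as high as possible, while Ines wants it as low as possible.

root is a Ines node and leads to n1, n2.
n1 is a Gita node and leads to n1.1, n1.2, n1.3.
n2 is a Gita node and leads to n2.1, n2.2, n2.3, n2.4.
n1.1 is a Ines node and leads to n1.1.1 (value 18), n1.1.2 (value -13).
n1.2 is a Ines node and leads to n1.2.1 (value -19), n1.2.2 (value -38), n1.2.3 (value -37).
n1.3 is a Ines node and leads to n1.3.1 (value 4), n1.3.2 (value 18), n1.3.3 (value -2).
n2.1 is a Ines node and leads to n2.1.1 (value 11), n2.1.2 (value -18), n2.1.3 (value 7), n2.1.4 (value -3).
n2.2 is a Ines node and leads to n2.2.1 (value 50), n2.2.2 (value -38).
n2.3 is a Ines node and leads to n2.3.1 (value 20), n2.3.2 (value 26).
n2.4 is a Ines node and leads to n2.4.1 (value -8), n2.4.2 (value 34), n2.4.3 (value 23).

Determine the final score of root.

n1.1 (Ines): min(18, -13) = -13
n1.2 (Ines): min(-19, -38, -37) = -38
n1.3 (Ines): min(4, 18, -2) = -2
n1 (Gita): max(-13, -38, -2) = -2
n2.1 (Ines): min(11, -18, 7, -3) = -18
n2.2 (Ines): min(50, -38) = -38
n2.3 (Ines): min(20, 26) = 20
n2.4 (Ines): min(-8, 34, 23) = -8
n2 (Gita): max(-18, -38, 20, -8) = 20
root (Ines): min(-2, 20) = -2

-2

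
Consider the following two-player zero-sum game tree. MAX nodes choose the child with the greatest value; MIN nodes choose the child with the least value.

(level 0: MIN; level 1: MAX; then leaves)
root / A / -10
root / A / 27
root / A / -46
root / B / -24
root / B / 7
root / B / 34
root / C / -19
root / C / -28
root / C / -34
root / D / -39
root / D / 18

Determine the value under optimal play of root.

A (MAX): max(-10, 27, -46) = 27
B (MAX): max(-24, 7, 34) = 34
C (MAX): max(-19, -28, -34) = -19
D (MAX): max(-39, 18) = 18
root (MIN): min(27, 34, -19, 18) = -19

-19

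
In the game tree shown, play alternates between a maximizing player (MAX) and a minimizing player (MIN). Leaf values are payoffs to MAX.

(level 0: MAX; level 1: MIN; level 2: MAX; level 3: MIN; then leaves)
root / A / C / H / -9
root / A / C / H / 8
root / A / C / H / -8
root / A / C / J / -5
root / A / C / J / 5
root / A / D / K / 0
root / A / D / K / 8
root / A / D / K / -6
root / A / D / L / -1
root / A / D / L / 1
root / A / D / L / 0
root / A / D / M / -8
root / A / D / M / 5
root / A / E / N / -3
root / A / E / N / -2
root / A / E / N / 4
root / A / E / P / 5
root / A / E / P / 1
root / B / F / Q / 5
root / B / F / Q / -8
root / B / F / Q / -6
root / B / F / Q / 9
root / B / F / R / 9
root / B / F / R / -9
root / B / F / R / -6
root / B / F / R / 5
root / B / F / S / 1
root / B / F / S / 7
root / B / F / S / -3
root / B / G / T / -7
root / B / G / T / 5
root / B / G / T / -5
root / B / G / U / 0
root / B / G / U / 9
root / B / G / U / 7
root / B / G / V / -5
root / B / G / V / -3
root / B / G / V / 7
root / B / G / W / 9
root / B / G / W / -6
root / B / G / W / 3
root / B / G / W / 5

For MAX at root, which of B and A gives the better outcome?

Q (MIN): min(5, -8, -6, 9) = -8
R (MIN): min(9, -9, -6, 5) = -9
S (MIN): min(1, 7, -3) = -3
F (MAX): max(-8, -9, -3) = -3
T (MIN): min(-7, 5, -5) = -7
U (MIN): min(0, 9, 7) = 0
V (MIN): min(-5, -3, 7) = -5
W (MIN): min(9, -6, 3, 5) = -6
G (MAX): max(-7, 0, -5, -6) = 0
B (MIN): min(-3, 0) = -3
H (MIN): min(-9, 8, -8) = -9
J (MIN): min(-5, 5) = -5
C (MAX): max(-9, -5) = -5
K (MIN): min(0, 8, -6) = -6
L (MIN): min(-1, 1, 0) = -1
M (MIN): min(-8, 5) = -8
D (MAX): max(-6, -1, -8) = -1
N (MIN): min(-3, -2, 4) = -3
P (MIN): min(5, 1) = 1
E (MAX): max(-3, 1) = 1
A (MIN): min(-5, -1, 1) = -5
MAX prefers the higher value; B=-3, A=-5. B is better since -3 > -5.

B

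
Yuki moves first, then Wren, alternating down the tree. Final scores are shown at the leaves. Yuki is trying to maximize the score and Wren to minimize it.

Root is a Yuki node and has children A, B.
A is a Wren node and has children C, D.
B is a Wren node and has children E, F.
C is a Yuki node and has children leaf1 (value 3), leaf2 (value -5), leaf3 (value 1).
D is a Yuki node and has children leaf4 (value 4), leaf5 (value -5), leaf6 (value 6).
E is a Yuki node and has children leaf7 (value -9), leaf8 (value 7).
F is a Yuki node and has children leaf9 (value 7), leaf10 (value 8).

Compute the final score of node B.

7

E (Yuki): max(-9, 7) = 7
F (Yuki): max(7, 8) = 8
B (Wren): min(7, 8) = 7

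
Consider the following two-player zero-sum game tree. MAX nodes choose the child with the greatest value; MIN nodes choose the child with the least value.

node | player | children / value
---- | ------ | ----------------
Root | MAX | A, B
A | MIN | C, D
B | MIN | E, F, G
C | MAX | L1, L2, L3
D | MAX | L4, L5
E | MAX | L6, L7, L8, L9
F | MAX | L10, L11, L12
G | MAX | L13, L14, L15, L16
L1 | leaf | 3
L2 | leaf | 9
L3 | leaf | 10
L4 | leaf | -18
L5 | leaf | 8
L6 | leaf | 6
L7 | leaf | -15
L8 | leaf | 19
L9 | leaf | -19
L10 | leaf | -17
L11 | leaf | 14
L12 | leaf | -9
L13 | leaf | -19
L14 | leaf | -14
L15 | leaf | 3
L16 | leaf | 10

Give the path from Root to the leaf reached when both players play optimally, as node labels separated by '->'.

Root -> B -> G -> L16

C (MAX): max(3, 9, 10) = 10
D (MAX): max(-18, 8) = 8
A (MIN): min(10, 8) = 8
E (MAX): max(6, -15, 19, -19) = 19
F (MAX): max(-17, 14, -9) = 14
G (MAX): max(-19, -14, 3, 10) = 10
B (MIN): min(19, 14, 10) = 10
Root (MAX): max(8, 10) = 10
At Root, MAX picks B (highest: 10).
At B, MIN picks G (lowest: 10).
At G, MAX picks L16 (highest: 10).
Terminal value 10.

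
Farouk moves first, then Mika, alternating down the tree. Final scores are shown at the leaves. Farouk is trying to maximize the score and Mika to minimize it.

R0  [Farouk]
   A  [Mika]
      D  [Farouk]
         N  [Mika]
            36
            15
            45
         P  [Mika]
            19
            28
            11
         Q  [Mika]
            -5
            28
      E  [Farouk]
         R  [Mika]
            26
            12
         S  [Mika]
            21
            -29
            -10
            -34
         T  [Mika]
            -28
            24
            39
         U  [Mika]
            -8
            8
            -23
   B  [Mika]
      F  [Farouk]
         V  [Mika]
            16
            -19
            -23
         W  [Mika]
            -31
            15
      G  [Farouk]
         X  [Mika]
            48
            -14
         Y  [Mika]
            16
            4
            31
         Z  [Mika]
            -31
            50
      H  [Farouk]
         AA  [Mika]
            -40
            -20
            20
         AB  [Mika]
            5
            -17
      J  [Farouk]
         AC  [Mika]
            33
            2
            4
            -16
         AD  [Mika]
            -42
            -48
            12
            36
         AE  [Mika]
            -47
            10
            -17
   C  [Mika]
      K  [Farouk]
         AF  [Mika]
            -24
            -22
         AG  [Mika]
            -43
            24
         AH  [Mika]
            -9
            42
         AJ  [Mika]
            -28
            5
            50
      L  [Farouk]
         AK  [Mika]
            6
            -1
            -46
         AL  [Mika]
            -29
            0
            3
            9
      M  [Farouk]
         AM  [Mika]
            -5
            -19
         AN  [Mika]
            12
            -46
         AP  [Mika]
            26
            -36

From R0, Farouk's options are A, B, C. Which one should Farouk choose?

N (Mika): min(36, 15, 45) = 15
P (Mika): min(19, 28, 11) = 11
Q (Mika): min(-5, 28) = -5
D (Farouk): max(15, 11, -5) = 15
R (Mika): min(26, 12) = 12
S (Mika): min(21, -29, -10, -34) = -34
T (Mika): min(-28, 24, 39) = -28
U (Mika): min(-8, 8, -23) = -23
E (Farouk): max(12, -34, -28, -23) = 12
A (Mika): min(15, 12) = 12
V (Mika): min(16, -19, -23) = -23
W (Mika): min(-31, 15) = -31
F (Farouk): max(-23, -31) = -23
X (Mika): min(48, -14) = -14
Y (Mika): min(16, 4, 31) = 4
Z (Mika): min(-31, 50) = -31
G (Farouk): max(-14, 4, -31) = 4
AA (Mika): min(-40, -20, 20) = -40
AB (Mika): min(5, -17) = -17
H (Farouk): max(-40, -17) = -17
AC (Mika): min(33, 2, 4, -16) = -16
AD (Mika): min(-42, -48, 12, 36) = -48
AE (Mika): min(-47, 10, -17) = -47
J (Farouk): max(-16, -48, -47) = -16
B (Mika): min(-23, 4, -17, -16) = -23
AF (Mika): min(-24, -22) = -24
AG (Mika): min(-43, 24) = -43
AH (Mika): min(-9, 42) = -9
AJ (Mika): min(-28, 5, 50) = -28
K (Farouk): max(-24, -43, -9, -28) = -9
AK (Mika): min(6, -1, -46) = -46
AL (Mika): min(-29, 0, 3, 9) = -29
L (Farouk): max(-46, -29) = -29
AM (Mika): min(-5, -19) = -19
AN (Mika): min(12, -46) = -46
AP (Mika): min(26, -36) = -36
M (Farouk): max(-19, -46, -36) = -19
C (Mika): min(-9, -29, -19) = -29
R0 (Farouk): max(12, -23, -29) = 12
Farouk at R0 wants the highest of {A=12, B=-23, C=-29}, so chooses A.

A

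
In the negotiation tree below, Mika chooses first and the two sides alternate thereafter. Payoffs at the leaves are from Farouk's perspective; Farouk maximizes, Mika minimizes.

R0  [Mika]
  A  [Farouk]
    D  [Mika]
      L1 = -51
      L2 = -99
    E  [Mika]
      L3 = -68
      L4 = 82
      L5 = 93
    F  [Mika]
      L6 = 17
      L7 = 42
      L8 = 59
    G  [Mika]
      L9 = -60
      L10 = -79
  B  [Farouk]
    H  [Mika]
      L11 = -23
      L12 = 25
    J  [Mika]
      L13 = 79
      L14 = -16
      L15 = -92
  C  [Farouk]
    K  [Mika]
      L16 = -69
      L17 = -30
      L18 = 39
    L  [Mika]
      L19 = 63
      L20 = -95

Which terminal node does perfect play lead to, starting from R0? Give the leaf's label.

D (Mika): min(-51, -99) = -99
E (Mika): min(-68, 82, 93) = -68
F (Mika): min(17, 42, 59) = 17
G (Mika): min(-60, -79) = -79
A (Farouk): max(-99, -68, 17, -79) = 17
H (Mika): min(-23, 25) = -23
J (Mika): min(79, -16, -92) = -92
B (Farouk): max(-23, -92) = -23
K (Mika): min(-69, -30, 39) = -69
L (Mika): min(63, -95) = -95
C (Farouk): max(-69, -95) = -69
R0 (Mika): min(17, -23, -69) = -69
At R0, Mika picks C (lowest: -69).
At C, Farouk picks K (highest: -69).
At K, Mika picks L16 (lowest: -69).
Terminal value -69.

L16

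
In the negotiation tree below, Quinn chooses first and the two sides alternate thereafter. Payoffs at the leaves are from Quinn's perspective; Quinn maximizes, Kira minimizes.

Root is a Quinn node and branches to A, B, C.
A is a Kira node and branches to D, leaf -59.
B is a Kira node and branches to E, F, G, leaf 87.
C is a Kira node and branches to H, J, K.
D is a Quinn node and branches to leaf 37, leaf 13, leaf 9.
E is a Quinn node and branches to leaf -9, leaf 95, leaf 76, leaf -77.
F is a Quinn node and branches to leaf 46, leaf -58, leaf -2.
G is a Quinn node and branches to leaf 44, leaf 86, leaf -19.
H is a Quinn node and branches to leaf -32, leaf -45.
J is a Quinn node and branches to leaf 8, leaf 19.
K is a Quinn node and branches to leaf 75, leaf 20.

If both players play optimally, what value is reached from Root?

46

D (Quinn): max(37, 13, 9) = 37
A (Kira): min(37, -59) = -59
E (Quinn): max(-9, 95, 76, -77) = 95
F (Quinn): max(46, -58, -2) = 46
G (Quinn): max(44, 86, -19) = 86
B (Kira): min(95, 46, 86, 87) = 46
H (Quinn): max(-32, -45) = -32
J (Quinn): max(8, 19) = 19
K (Quinn): max(75, 20) = 75
C (Kira): min(-32, 19, 75) = -32
Root (Quinn): max(-59, 46, -32) = 46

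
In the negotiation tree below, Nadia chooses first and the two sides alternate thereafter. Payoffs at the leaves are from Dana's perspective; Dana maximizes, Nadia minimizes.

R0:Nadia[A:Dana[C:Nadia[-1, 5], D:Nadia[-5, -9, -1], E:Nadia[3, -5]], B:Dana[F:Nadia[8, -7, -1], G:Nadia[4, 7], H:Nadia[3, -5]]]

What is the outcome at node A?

C (Nadia): min(-1, 5) = -1
D (Nadia): min(-5, -9, -1) = -9
E (Nadia): min(3, -5) = -5
A (Dana): max(-1, -9, -5) = -1

-1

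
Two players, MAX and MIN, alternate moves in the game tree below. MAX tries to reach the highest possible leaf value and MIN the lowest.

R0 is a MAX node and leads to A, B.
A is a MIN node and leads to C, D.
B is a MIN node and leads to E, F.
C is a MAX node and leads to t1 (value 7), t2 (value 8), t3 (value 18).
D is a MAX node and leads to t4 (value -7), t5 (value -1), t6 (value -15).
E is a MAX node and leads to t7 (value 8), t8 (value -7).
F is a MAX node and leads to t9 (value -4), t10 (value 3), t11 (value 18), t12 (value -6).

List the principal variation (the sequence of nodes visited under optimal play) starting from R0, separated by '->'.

C (MAX): max(7, 8, 18) = 18
D (MAX): max(-7, -1, -15) = -1
A (MIN): min(18, -1) = -1
E (MAX): max(8, -7) = 8
F (MAX): max(-4, 3, 18, -6) = 18
B (MIN): min(8, 18) = 8
R0 (MAX): max(-1, 8) = 8
At R0, MAX picks B (highest: 8).
At B, MIN picks E (lowest: 8).
At E, MAX picks t7 (highest: 8).
Terminal value 8.

R0 -> B -> E -> t7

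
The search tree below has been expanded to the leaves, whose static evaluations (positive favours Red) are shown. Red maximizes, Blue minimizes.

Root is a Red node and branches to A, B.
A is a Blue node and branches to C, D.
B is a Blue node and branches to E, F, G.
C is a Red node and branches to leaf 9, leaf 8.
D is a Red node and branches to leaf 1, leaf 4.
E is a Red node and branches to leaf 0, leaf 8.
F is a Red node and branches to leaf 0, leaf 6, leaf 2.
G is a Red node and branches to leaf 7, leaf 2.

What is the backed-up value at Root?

6

C (Red): max(9, 8) = 9
D (Red): max(1, 4) = 4
A (Blue): min(9, 4) = 4
E (Red): max(0, 8) = 8
F (Red): max(0, 6, 2) = 6
G (Red): max(7, 2) = 7
B (Blue): min(8, 6, 7) = 6
Root (Red): max(4, 6) = 6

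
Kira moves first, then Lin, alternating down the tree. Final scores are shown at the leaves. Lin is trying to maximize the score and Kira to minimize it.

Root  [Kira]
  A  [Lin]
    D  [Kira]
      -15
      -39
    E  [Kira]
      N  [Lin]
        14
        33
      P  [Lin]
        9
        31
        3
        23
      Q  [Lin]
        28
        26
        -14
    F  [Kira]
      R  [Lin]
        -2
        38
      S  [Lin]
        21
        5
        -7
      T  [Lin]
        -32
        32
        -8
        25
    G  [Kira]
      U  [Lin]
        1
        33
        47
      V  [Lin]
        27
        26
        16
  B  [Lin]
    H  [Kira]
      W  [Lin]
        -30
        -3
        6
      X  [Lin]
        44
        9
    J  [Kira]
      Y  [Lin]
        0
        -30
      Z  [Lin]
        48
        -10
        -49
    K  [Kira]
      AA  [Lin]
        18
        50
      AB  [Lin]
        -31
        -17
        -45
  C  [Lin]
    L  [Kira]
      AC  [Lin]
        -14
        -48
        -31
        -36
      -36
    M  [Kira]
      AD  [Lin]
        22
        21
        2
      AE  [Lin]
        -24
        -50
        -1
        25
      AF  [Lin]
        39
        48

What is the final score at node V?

V (Lin): max(27, 26, 16) = 27

27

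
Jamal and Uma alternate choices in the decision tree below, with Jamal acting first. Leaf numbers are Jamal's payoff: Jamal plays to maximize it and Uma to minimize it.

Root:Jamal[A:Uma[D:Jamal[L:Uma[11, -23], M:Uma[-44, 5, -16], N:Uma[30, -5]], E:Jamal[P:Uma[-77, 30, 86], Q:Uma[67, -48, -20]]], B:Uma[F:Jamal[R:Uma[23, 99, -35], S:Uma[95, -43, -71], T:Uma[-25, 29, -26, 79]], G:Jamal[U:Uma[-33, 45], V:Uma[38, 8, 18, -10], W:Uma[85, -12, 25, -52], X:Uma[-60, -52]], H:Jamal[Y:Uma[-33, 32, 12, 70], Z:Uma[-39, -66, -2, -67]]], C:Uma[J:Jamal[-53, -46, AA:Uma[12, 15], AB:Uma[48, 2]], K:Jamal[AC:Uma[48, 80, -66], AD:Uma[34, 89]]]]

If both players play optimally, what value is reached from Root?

L (Uma): min(11, -23) = -23
M (Uma): min(-44, 5, -16) = -44
N (Uma): min(30, -5) = -5
D (Jamal): max(-23, -44, -5) = -5
P (Uma): min(-77, 30, 86) = -77
Q (Uma): min(67, -48, -20) = -48
E (Jamal): max(-77, -48) = -48
A (Uma): min(-5, -48) = -48
R (Uma): min(23, 99, -35) = -35
S (Uma): min(95, -43, -71) = -71
T (Uma): min(-25, 29, -26, 79) = -26
F (Jamal): max(-35, -71, -26) = -26
U (Uma): min(-33, 45) = -33
V (Uma): min(38, 8, 18, -10) = -10
W (Uma): min(85, -12, 25, -52) = -52
X (Uma): min(-60, -52) = -60
G (Jamal): max(-33, -10, -52, -60) = -10
Y (Uma): min(-33, 32, 12, 70) = -33
Z (Uma): min(-39, -66, -2, -67) = -67
H (Jamal): max(-33, -67) = -33
B (Uma): min(-26, -10, -33) = -33
AA (Uma): min(12, 15) = 12
AB (Uma): min(48, 2) = 2
J (Jamal): max(-53, -46, 12, 2) = 12
AC (Uma): min(48, 80, -66) = -66
AD (Uma): min(34, 89) = 34
K (Jamal): max(-66, 34) = 34
C (Uma): min(12, 34) = 12
Root (Jamal): max(-48, -33, 12) = 12

12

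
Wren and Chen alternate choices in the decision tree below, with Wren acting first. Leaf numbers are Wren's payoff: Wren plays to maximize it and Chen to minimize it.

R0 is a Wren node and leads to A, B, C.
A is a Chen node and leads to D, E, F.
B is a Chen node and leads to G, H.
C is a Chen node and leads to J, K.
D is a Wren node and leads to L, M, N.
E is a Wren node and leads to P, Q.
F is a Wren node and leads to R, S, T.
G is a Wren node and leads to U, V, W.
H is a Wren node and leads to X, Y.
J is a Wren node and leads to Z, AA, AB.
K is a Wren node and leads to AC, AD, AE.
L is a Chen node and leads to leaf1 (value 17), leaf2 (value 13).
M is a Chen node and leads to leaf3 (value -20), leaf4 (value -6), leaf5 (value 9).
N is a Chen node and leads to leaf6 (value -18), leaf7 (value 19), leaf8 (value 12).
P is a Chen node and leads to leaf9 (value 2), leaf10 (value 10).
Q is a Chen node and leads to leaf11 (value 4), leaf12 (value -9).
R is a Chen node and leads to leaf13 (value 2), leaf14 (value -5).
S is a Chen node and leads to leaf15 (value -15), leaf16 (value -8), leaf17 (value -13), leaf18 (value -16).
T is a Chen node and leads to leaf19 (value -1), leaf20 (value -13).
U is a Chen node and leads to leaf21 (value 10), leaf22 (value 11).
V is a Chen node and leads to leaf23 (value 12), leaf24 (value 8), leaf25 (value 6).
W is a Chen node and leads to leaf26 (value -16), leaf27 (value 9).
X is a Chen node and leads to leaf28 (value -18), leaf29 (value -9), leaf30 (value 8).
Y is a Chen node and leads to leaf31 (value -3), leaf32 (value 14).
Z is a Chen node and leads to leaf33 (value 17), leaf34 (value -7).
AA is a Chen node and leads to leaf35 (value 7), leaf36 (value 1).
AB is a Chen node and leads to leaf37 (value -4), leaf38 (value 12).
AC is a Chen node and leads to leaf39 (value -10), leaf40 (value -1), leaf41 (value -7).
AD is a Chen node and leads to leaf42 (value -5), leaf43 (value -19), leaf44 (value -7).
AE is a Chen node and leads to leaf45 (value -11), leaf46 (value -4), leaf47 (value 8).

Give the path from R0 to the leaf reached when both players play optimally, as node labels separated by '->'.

R0 -> B -> H -> Y -> leaf31

L (Chen): min(17, 13) = 13
M (Chen): min(-20, -6, 9) = -20
N (Chen): min(-18, 19, 12) = -18
D (Wren): max(13, -20, -18) = 13
P (Chen): min(2, 10) = 2
Q (Chen): min(4, -9) = -9
E (Wren): max(2, -9) = 2
R (Chen): min(2, -5) = -5
S (Chen): min(-15, -8, -13, -16) = -16
T (Chen): min(-1, -13) = -13
F (Wren): max(-5, -16, -13) = -5
A (Chen): min(13, 2, -5) = -5
U (Chen): min(10, 11) = 10
V (Chen): min(12, 8, 6) = 6
W (Chen): min(-16, 9) = -16
G (Wren): max(10, 6, -16) = 10
X (Chen): min(-18, -9, 8) = -18
Y (Chen): min(-3, 14) = -3
H (Wren): max(-18, -3) = -3
B (Chen): min(10, -3) = -3
Z (Chen): min(17, -7) = -7
AA (Chen): min(7, 1) = 1
AB (Chen): min(-4, 12) = -4
J (Wren): max(-7, 1, -4) = 1
AC (Chen): min(-10, -1, -7) = -10
AD (Chen): min(-5, -19, -7) = -19
AE (Chen): min(-11, -4, 8) = -11
K (Wren): max(-10, -19, -11) = -10
C (Chen): min(1, -10) = -10
R0 (Wren): max(-5, -3, -10) = -3
At R0, Wren picks B (highest: -3).
At B, Chen picks H (lowest: -3).
At H, Wren picks Y (highest: -3).
At Y, Chen picks leaf31 (lowest: -3).
Terminal value -3.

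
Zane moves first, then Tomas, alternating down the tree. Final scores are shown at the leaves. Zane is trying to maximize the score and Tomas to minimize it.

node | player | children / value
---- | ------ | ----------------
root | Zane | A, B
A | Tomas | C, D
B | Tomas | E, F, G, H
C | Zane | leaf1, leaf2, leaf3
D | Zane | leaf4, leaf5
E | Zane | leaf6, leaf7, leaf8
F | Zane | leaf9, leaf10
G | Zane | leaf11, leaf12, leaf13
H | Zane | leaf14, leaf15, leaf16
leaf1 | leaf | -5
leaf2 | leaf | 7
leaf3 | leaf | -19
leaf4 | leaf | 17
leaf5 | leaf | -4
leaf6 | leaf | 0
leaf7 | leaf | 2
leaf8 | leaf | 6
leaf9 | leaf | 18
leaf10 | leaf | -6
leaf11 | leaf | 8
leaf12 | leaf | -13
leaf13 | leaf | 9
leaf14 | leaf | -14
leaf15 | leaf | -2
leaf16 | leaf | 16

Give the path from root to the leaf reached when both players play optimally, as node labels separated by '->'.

C (Zane): max(-5, 7, -19) = 7
D (Zane): max(17, -4) = 17
A (Tomas): min(7, 17) = 7
E (Zane): max(0, 2, 6) = 6
F (Zane): max(18, -6) = 18
G (Zane): max(8, -13, 9) = 9
H (Zane): max(-14, -2, 16) = 16
B (Tomas): min(6, 18, 9, 16) = 6
root (Zane): max(7, 6) = 7
At root, Zane picks A (highest: 7).
At A, Tomas picks C (lowest: 7).
At C, Zane picks leaf2 (highest: 7).
Terminal value 7.

root -> A -> C -> leaf2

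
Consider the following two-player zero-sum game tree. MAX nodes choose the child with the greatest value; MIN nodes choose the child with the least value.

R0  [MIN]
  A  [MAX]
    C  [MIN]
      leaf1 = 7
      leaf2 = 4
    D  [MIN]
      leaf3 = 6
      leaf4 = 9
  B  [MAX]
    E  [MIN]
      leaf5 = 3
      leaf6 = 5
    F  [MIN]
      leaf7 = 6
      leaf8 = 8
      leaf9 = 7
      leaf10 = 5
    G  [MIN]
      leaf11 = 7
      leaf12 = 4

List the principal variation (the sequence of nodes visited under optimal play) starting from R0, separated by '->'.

C (MIN): min(7, 4) = 4
D (MIN): min(6, 9) = 6
A (MAX): max(4, 6) = 6
E (MIN): min(3, 5) = 3
F (MIN): min(6, 8, 7, 5) = 5
G (MIN): min(7, 4) = 4
B (MAX): max(3, 5, 4) = 5
R0 (MIN): min(6, 5) = 5
At R0, MIN picks B (lowest: 5).
At B, MAX picks F (highest: 5).
At F, MIN picks leaf10 (lowest: 5).
Terminal value 5.

R0 -> B -> F -> leaf10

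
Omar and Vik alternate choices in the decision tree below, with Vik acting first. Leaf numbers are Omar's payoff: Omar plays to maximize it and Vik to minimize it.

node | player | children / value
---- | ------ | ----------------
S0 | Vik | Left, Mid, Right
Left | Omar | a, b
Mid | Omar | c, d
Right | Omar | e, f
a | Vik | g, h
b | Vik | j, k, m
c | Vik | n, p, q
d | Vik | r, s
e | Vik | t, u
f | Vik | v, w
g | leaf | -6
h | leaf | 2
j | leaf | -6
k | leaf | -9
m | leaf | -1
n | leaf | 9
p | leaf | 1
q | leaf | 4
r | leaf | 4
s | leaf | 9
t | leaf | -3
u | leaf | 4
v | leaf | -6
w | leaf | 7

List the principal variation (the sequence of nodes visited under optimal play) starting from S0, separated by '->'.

a (Vik): min(-6, 2) = -6
b (Vik): min(-6, -9, -1) = -9
Left (Omar): max(-6, -9) = -6
c (Vik): min(9, 1, 4) = 1
d (Vik): min(4, 9) = 4
Mid (Omar): max(1, 4) = 4
e (Vik): min(-3, 4) = -3
f (Vik): min(-6, 7) = -6
Right (Omar): max(-3, -6) = -3
S0 (Vik): min(-6, 4, -3) = -6
At S0, Vik picks Left (lowest: -6).
At Left, Omar picks a (highest: -6).
At a, Vik picks g (lowest: -6).
Terminal value -6.

S0 -> Left -> a -> g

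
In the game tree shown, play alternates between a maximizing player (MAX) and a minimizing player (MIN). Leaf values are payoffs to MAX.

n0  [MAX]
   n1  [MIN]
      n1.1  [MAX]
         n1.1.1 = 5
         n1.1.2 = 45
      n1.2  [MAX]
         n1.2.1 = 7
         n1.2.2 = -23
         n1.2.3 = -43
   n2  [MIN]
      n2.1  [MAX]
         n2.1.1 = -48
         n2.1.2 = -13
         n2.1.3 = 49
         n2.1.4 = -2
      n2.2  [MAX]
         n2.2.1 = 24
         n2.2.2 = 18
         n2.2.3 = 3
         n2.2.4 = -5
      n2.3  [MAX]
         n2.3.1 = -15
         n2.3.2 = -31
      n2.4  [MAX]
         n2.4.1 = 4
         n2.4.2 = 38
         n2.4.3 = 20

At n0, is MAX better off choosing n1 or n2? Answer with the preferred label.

n1.1 (MAX): max(5, 45) = 45
n1.2 (MAX): max(7, -23, -43) = 7
n1 (MIN): min(45, 7) = 7
n2.1 (MAX): max(-48, -13, 49, -2) = 49
n2.2 (MAX): max(24, 18, 3, -5) = 24
n2.3 (MAX): max(-15, -31) = -15
n2.4 (MAX): max(4, 38, 20) = 38
n2 (MIN): min(49, 24, -15, 38) = -15
MAX prefers the higher value; n1=7, n2=-15. n1 is better since 7 > -15.

n1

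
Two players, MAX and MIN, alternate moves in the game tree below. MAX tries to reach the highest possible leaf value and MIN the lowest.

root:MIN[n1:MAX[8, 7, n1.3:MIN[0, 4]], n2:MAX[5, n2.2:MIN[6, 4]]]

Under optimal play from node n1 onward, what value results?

8

n1.3 (MIN): min(0, 4) = 0
n1 (MAX): max(8, 7, 0) = 8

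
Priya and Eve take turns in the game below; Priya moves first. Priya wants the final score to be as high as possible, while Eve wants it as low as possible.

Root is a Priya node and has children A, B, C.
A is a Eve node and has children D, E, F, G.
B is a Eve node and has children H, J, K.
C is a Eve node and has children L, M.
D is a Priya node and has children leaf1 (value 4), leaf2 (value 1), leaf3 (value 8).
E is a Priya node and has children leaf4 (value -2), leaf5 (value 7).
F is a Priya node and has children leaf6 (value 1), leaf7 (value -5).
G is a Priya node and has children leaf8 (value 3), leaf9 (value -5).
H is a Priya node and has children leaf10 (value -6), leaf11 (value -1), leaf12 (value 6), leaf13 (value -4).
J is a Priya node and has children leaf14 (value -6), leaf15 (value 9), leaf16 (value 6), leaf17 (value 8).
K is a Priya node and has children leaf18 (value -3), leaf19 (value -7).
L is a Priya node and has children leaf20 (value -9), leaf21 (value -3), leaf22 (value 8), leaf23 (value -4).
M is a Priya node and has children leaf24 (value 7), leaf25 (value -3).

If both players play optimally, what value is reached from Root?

D (Priya): max(4, 1, 8) = 8
E (Priya): max(-2, 7) = 7
F (Priya): max(1, -5) = 1
G (Priya): max(3, -5) = 3
A (Eve): min(8, 7, 1, 3) = 1
H (Priya): max(-6, -1, 6, -4) = 6
J (Priya): max(-6, 9, 6, 8) = 9
K (Priya): max(-3, -7) = -3
B (Eve): min(6, 9, -3) = -3
L (Priya): max(-9, -3, 8, -4) = 8
M (Priya): max(7, -3) = 7
C (Eve): min(8, 7) = 7
Root (Priya): max(1, -3, 7) = 7

7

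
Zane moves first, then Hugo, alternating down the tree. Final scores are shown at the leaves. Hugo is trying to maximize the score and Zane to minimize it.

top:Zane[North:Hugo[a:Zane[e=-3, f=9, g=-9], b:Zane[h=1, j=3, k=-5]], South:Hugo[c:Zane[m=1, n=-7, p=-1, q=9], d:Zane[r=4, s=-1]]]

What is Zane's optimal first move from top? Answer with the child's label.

North

a (Zane): min(-3, 9, -9) = -9
b (Zane): min(1, 3, -5) = -5
North (Hugo): max(-9, -5) = -5
c (Zane): min(1, -7, -1, 9) = -7
d (Zane): min(4, -1) = -1
South (Hugo): max(-7, -1) = -1
top (Zane): min(-5, -1) = -5
Zane at top wants the lowest of {North=-5, South=-1}, so chooses North.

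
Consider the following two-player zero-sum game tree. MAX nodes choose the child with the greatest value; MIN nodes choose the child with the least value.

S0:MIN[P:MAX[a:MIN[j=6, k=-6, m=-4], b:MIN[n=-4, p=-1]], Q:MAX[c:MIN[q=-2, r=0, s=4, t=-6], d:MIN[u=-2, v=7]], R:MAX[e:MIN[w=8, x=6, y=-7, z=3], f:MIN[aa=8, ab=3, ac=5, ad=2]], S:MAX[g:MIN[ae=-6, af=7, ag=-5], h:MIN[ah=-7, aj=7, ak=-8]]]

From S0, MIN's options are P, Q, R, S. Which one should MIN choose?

a (MIN): min(6, -6, -4) = -6
b (MIN): min(-4, -1) = -4
P (MAX): max(-6, -4) = -4
c (MIN): min(-2, 0, 4, -6) = -6
d (MIN): min(-2, 7) = -2
Q (MAX): max(-6, -2) = -2
e (MIN): min(8, 6, -7, 3) = -7
f (MIN): min(8, 3, 5, 2) = 2
R (MAX): max(-7, 2) = 2
g (MIN): min(-6, 7, -5) = -6
h (MIN): min(-7, 7, -8) = -8
S (MAX): max(-6, -8) = -6
S0 (MIN): min(-4, -2, 2, -6) = -6
MIN at S0 wants the lowest of {P=-4, Q=-2, R=2, S=-6}, so chooses S.

S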